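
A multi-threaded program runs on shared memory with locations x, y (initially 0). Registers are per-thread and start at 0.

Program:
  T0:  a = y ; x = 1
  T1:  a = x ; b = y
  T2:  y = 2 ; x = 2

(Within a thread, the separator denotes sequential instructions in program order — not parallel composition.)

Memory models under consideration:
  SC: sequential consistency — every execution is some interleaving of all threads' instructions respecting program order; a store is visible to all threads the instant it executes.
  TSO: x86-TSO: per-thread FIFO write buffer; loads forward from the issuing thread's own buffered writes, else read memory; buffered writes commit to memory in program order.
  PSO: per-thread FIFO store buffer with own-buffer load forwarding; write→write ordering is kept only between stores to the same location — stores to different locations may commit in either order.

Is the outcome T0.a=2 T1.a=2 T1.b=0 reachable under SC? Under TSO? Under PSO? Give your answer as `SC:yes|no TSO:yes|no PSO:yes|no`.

SC:no TSO:no PSO:yes

outcome vector order: (T0.a,T1.a,T1.b)
SC (9): <0 0 0>, <0 0 2>, <0 1 0>, <0 1 2>, <0 2 2>, <2 0 0>, <2 0 2>, <2 1 2>, <2 2 2>
TSO (9): <0 0 0>, <0 0 2>, <0 1 0>, <0 1 2>, <0 2 2>, <2 0 0>, <2 0 2>, <2 1 2>, <2 2 2>
PSO (11): <0 0 0>, <0 0 2>, <0 1 0>, <0 1 2>, <0 2 0>, <0 2 2>, <2 0 0>, <2 0 2>, <2 1 2>, <2 2 0>, <2 2 2>
target <2 2 0> ∈ {PSO}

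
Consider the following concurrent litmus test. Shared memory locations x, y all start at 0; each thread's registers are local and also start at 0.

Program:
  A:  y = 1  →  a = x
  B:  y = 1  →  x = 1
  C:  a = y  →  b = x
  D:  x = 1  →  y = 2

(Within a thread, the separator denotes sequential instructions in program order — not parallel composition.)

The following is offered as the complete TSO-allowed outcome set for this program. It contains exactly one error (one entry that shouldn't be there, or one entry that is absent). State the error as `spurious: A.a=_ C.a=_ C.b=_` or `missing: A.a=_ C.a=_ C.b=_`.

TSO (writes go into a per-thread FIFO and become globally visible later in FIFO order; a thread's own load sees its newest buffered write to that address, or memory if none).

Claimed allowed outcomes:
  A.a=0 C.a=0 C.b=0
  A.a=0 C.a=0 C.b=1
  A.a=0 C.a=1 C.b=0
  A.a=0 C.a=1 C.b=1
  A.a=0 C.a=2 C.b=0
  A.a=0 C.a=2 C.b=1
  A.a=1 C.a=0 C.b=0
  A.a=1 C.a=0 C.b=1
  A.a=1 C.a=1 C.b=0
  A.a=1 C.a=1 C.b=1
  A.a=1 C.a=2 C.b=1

outcome vector order: (A.a,C.a,C.b)
TSO: 10 outcomes — {000; 001; 010; 011; 021; 100; 101; 110; 111; 121}
claimed∖TSO = {020}

spurious: A.a=0 C.a=2 C.b=0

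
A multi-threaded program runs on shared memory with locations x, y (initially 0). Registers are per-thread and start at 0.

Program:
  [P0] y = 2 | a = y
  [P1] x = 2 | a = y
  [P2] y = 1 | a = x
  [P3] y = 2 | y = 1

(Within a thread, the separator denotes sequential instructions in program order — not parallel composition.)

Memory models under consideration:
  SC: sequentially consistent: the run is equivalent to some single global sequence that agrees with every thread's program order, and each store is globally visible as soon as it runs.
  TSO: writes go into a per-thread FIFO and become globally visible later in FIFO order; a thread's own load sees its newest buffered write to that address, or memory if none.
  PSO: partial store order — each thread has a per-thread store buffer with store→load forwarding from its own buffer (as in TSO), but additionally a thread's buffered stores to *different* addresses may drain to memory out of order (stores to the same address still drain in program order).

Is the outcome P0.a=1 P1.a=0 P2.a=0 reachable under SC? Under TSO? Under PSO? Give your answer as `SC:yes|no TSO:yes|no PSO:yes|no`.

SC:no TSO:yes PSO:yes

outcome vector order: (P0.a,P1.a,P2.a)
SC: 10 outcomes — {<1 0 2> <1 1 0> <1 1 2> <1 2 0> <1 2 2> <2 0 2> <2 1 0> <2 1 2> <2 2 0> <2 2 2>}
TSO: 12 outcomes — {<1 0 0> <1 0 2> <1 1 0> <1 1 2> <1 2 0> <1 2 2> <2 0 0> <2 0 2> <2 1 0> <2 1 2> <2 2 0> <2 2 2>}
PSO: 12 outcomes — {<1 0 0> <1 0 2> <1 1 0> <1 1 2> <1 2 0> <1 2 2> <2 0 0> <2 0 2> <2 1 0> <2 1 2> <2 2 0> <2 2 2>}
target <1 0 0> ∈ {TSO,PSO}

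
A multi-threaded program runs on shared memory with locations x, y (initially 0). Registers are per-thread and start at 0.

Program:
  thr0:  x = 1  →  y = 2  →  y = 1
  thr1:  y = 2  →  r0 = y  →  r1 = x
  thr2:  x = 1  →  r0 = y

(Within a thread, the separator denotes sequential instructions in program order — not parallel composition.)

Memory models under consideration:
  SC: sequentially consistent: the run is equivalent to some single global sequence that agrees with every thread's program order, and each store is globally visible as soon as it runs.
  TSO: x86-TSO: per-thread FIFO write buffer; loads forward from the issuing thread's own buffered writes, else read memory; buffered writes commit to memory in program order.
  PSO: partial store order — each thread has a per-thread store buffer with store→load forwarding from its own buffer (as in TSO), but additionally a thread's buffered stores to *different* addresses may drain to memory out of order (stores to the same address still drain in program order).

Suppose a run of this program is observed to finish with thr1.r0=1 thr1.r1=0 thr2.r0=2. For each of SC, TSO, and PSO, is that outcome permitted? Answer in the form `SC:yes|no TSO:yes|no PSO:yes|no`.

SC:no TSO:no PSO:yes

outcome vector order: (thr1.r0,thr1.r1,thr2.r0)
under SC → (1,1,0); (1,1,1); (1,1,2); (2,0,1); (2,0,2); (2,1,0); (2,1,1); (2,1,2)
under TSO → (1,1,0); (1,1,1); (1,1,2); (2,0,0); (2,0,1); (2,0,2); (2,1,0); (2,1,1); (2,1,2)
under PSO → (1,0,0); (1,0,1); (1,0,2); (1,1,0); (1,1,1); (1,1,2); (2,0,0); (2,0,1); (2,0,2); (2,1,0); (2,1,1); (2,1,2)
target (1,0,2) ∈ {PSO}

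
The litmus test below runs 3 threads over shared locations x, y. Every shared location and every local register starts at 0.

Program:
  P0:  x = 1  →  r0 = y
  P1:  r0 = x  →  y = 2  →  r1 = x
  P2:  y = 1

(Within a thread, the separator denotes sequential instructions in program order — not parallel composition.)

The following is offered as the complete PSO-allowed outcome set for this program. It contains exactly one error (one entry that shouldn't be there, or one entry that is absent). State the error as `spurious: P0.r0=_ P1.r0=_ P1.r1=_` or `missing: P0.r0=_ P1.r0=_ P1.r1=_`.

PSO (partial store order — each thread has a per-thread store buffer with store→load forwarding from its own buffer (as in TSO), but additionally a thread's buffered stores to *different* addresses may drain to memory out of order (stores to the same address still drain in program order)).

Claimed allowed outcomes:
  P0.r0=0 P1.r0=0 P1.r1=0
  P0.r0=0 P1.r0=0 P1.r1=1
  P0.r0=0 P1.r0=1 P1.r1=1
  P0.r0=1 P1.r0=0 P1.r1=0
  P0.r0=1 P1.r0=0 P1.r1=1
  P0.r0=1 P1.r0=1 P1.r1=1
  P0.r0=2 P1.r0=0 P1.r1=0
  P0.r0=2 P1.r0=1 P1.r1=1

missing: P0.r0=2 P1.r0=0 P1.r1=1

outcome vector order: (P0.r0,P1.r0,P1.r1)
PSO: 9 outcomes — {0/0/0; 0/0/1; 0/1/1; 1/0/0; 1/0/1; 1/1/1; 2/0/0; 2/0/1; 2/1/1}
PSO∖claimed = {2/0/1}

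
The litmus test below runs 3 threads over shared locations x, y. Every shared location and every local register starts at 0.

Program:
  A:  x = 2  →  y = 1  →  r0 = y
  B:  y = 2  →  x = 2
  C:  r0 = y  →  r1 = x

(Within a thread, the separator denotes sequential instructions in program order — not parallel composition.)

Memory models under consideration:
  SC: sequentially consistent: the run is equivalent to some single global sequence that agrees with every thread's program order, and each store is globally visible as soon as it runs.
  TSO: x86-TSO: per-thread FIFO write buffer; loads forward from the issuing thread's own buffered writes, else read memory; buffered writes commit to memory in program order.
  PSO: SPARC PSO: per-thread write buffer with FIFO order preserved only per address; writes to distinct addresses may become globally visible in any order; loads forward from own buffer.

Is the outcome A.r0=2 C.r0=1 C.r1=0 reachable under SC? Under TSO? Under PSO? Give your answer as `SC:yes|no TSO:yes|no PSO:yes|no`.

outcome vector order: (A.r0,C.r0,C.r1)
[SC] allowed = {<1 0 0> <1 0 2> <1 1 2> <1 2 0> <1 2 2> <2 0 0> <2 0 2> <2 1 2> <2 2 2>}
[TSO] allowed = {<1 0 0> <1 0 2> <1 1 2> <1 2 0> <1 2 2> <2 0 0> <2 0 2> <2 1 2> <2 2 2>}
[PSO] allowed = {<1 0 0> <1 0 2> <1 1 0> <1 1 2> <1 2 0> <1 2 2> <2 0 0> <2 0 2> <2 1 0> <2 1 2> <2 2 0> <2 2 2>}
target <2 1 0> ∈ {PSO}

SC:no TSO:no PSO:yes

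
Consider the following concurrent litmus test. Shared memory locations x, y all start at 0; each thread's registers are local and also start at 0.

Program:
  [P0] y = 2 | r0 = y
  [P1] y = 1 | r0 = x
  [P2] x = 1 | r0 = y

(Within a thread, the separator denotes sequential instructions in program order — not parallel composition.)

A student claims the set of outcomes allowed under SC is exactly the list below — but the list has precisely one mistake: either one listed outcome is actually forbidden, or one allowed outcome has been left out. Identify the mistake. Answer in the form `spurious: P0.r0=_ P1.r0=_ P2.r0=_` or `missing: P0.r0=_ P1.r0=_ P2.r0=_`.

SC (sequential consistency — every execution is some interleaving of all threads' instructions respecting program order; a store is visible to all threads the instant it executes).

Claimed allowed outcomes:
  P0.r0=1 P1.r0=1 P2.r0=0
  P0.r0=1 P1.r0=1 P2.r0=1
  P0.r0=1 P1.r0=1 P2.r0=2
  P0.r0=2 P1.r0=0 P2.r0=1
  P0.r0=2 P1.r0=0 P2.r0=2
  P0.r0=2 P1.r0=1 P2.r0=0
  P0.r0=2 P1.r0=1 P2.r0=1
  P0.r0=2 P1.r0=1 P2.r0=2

missing: P0.r0=1 P1.r0=0 P2.r0=1

outcome vector order: (P0.r0,P1.r0,P2.r0)
SC: 9 outcomes — {1/0/1, 1/1/0, 1/1/1, 1/1/2, 2/0/1, 2/0/2, 2/1/0, 2/1/1, 2/1/2}
SC∖claimed = {1/0/1}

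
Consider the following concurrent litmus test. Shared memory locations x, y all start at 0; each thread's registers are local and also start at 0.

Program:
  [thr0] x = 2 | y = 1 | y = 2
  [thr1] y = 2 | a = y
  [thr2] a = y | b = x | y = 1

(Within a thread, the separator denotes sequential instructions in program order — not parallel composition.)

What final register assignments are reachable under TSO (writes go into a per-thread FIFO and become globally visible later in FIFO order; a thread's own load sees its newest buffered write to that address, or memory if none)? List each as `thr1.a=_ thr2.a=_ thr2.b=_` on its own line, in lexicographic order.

thr1.a=1 thr2.a=0 thr2.b=0
thr1.a=1 thr2.a=0 thr2.b=2
thr1.a=1 thr2.a=1 thr2.b=2
thr1.a=1 thr2.a=2 thr2.b=0
thr1.a=1 thr2.a=2 thr2.b=2
thr1.a=2 thr2.a=0 thr2.b=0
thr1.a=2 thr2.a=0 thr2.b=2
thr1.a=2 thr2.a=1 thr2.b=2
thr1.a=2 thr2.a=2 thr2.b=0
thr1.a=2 thr2.a=2 thr2.b=2

outcome vector order: (thr1.a,thr2.a,thr2.b)
|TSO outcomes| = 10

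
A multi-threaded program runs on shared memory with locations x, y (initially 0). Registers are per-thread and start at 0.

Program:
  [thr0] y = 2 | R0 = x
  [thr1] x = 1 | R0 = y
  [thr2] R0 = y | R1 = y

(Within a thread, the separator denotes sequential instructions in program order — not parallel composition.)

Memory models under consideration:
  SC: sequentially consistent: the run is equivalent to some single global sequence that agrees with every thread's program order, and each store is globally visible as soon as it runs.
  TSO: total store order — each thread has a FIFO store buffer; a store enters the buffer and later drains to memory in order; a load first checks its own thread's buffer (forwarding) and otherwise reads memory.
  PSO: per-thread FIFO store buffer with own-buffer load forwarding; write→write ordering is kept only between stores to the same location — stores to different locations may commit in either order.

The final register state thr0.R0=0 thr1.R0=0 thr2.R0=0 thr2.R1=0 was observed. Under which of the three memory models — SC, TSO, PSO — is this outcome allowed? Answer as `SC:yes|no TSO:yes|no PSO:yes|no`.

SC:no TSO:yes PSO:yes

outcome vector order: (thr0.R0,thr1.R0,thr2.R0,thr2.R1)
under SC → 0/2/0/0; 0/2/0/2; 0/2/2/2; 1/0/0/0; 1/0/0/2; 1/0/2/2; 1/2/0/0; 1/2/0/2; 1/2/2/2
under TSO → 0/0/0/0; 0/0/0/2; 0/0/2/2; 0/2/0/0; 0/2/0/2; 0/2/2/2; 1/0/0/0; 1/0/0/2; 1/0/2/2; 1/2/0/0; 1/2/0/2; 1/2/2/2
under PSO → 0/0/0/0; 0/0/0/2; 0/0/2/2; 0/2/0/0; 0/2/0/2; 0/2/2/2; 1/0/0/0; 1/0/0/2; 1/0/2/2; 1/2/0/0; 1/2/0/2; 1/2/2/2
target 0/0/0/0 ∈ {TSO,PSO}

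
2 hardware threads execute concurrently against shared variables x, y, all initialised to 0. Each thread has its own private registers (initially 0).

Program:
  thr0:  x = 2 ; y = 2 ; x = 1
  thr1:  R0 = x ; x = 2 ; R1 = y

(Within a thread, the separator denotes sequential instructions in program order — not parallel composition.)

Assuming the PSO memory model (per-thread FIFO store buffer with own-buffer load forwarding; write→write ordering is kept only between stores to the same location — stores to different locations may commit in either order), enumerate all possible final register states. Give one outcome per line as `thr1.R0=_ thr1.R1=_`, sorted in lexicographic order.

outcome vector order: (thr1.R0,thr1.R1)
|PSO outcomes| = 6

thr1.R0=0 thr1.R1=0
thr1.R0=0 thr1.R1=2
thr1.R0=1 thr1.R1=0
thr1.R0=1 thr1.R1=2
thr1.R0=2 thr1.R1=0
thr1.R0=2 thr1.R1=2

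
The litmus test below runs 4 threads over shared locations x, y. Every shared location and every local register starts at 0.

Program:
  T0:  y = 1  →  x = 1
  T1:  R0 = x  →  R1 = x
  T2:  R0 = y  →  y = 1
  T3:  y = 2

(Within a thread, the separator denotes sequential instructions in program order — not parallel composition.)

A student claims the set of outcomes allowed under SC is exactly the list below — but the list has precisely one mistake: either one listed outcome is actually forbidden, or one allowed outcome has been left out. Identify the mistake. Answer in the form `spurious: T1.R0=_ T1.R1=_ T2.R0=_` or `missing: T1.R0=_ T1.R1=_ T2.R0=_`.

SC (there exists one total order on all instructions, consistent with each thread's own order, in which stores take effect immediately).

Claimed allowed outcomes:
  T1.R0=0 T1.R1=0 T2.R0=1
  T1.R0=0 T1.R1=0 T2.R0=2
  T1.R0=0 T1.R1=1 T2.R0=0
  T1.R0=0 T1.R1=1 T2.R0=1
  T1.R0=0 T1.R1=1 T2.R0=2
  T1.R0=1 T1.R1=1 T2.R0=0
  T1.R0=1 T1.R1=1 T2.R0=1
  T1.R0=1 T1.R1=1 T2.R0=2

outcome vector order: (T1.R0,T1.R1,T2.R0)
under SC → 0/0/0, 0/0/1, 0/0/2, 0/1/0, 0/1/1, 0/1/2, 1/1/0, 1/1/1, 1/1/2
SC∖claimed = {0/0/0}

missing: T1.R0=0 T1.R1=0 T2.R0=0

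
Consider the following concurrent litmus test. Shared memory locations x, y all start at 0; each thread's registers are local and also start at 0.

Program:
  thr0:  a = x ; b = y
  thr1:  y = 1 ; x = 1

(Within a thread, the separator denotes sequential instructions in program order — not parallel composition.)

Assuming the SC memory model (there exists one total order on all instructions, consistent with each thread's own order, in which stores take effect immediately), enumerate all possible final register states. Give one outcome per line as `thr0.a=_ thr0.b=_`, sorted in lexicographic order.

outcome vector order: (thr0.a,thr0.b)
|SC outcomes| = 3

thr0.a=0 thr0.b=0
thr0.a=0 thr0.b=1
thr0.a=1 thr0.b=1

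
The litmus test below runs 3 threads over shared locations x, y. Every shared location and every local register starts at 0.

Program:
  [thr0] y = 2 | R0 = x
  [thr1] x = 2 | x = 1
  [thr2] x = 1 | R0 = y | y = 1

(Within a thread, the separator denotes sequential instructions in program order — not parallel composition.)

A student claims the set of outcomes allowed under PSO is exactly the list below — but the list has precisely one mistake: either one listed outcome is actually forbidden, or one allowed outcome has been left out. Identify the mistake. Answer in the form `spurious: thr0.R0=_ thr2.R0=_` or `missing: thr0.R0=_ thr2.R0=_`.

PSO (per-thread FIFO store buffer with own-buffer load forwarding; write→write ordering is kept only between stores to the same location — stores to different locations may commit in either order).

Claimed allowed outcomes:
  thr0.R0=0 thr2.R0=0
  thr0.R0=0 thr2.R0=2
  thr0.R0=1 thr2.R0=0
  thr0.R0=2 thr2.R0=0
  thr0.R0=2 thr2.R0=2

outcome vector order: (thr0.R0,thr2.R0)
under PSO → <0 0>, <0 2>, <1 0>, <1 2>, <2 0>, <2 2>
PSO∖claimed = {<1 2>}

missing: thr0.R0=1 thr2.R0=2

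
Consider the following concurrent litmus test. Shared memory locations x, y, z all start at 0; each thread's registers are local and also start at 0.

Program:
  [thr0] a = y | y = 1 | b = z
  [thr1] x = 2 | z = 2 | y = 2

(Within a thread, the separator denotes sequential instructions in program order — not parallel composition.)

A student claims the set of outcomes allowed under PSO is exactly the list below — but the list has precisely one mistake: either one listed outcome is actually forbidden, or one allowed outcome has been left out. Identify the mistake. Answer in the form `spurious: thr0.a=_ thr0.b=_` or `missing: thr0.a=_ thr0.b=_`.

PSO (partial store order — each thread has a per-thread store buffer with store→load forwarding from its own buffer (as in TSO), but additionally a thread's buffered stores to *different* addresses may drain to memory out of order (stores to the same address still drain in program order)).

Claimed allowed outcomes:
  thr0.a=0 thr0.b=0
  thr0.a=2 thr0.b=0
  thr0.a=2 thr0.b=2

missing: thr0.a=0 thr0.b=2

outcome vector order: (thr0.a,thr0.b)
under PSO → (0,0), (0,2), (2,0), (2,2)
PSO∖claimed = {(0,2)}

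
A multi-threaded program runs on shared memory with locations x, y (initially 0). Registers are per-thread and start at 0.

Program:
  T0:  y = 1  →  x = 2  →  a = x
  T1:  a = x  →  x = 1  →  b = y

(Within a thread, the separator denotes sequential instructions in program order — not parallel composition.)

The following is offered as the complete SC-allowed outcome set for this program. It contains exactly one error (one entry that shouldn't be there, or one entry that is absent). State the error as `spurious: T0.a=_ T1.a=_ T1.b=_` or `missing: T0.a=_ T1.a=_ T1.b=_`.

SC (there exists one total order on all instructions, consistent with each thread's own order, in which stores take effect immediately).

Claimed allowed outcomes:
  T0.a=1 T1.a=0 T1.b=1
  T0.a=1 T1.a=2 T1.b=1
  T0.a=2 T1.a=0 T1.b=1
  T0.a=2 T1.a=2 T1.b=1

missing: T0.a=2 T1.a=0 T1.b=0

outcome vector order: (T0.a,T1.a,T1.b)
under SC → (1,0,1) (1,2,1) (2,0,0) (2,0,1) (2,2,1)
SC∖claimed = {(2,0,0)}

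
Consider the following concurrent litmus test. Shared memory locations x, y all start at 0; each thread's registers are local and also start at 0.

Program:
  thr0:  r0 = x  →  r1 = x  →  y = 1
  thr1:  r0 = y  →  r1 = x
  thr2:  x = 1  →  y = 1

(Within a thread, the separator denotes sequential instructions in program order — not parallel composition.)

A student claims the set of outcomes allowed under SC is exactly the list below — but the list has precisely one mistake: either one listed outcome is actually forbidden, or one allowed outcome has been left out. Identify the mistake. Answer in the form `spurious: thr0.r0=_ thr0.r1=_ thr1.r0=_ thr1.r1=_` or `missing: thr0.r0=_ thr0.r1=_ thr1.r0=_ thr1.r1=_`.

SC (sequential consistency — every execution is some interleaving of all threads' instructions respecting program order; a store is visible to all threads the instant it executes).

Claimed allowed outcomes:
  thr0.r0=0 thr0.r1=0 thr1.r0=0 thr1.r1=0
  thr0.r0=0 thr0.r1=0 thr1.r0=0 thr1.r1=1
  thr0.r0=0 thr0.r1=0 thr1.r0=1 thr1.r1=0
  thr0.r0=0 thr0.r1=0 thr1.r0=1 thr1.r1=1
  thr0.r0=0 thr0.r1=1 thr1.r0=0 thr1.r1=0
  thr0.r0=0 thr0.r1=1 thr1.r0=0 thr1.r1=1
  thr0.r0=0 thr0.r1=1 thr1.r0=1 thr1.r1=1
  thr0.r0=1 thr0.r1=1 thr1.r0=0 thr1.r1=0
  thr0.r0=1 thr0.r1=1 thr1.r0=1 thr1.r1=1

outcome vector order: (thr0.r0,thr0.r1,thr1.r0,thr1.r1)
under SC → 0000, 0001, 0010, 0011, 0100, 0101, 0111, 1100, 1101, 1111
SC∖claimed = {1101}

missing: thr0.r0=1 thr0.r1=1 thr1.r0=0 thr1.r1=1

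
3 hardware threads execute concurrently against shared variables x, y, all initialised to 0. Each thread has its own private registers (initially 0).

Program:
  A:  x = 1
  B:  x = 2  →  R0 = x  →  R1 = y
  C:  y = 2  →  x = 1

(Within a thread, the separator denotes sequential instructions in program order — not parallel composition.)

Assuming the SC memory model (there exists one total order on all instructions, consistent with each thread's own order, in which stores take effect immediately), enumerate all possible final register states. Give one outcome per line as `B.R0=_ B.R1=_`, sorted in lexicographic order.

B.R0=1 B.R1=0
B.R0=1 B.R1=2
B.R0=2 B.R1=0
B.R0=2 B.R1=2

outcome vector order: (B.R0,B.R1)
|SC outcomes| = 4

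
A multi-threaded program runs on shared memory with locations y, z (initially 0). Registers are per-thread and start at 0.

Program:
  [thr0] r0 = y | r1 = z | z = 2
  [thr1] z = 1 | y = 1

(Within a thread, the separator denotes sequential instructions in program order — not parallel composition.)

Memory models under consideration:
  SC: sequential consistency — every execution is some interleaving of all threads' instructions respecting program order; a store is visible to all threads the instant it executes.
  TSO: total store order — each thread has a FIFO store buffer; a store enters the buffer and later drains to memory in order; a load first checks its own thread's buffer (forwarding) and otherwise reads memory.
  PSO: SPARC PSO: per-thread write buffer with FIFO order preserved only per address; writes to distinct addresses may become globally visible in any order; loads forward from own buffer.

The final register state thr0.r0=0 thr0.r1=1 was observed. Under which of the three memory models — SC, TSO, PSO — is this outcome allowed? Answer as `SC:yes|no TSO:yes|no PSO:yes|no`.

SC:yes TSO:yes PSO:yes

outcome vector order: (thr0.r0,thr0.r1)
under SC → (0,0), (0,1), (1,1)
under TSO → (0,0), (0,1), (1,1)
under PSO → (0,0), (0,1), (1,0), (1,1)
target (0,1) ∈ {SC,TSO,PSO}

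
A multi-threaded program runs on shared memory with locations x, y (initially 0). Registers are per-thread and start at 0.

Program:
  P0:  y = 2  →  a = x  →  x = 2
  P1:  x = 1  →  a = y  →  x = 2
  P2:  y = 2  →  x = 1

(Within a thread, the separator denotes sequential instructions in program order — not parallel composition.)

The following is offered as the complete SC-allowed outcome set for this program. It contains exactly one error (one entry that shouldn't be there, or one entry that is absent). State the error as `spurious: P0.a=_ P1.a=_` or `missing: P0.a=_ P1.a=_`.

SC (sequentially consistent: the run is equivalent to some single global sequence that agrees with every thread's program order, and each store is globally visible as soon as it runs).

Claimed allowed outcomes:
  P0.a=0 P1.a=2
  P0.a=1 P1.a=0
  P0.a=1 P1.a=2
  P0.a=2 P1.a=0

missing: P0.a=2 P1.a=2

outcome vector order: (P0.a,P1.a)
[SC] allowed = {(0,2) (1,0) (1,2) (2,0) (2,2)}
SC∖claimed = {(2,2)}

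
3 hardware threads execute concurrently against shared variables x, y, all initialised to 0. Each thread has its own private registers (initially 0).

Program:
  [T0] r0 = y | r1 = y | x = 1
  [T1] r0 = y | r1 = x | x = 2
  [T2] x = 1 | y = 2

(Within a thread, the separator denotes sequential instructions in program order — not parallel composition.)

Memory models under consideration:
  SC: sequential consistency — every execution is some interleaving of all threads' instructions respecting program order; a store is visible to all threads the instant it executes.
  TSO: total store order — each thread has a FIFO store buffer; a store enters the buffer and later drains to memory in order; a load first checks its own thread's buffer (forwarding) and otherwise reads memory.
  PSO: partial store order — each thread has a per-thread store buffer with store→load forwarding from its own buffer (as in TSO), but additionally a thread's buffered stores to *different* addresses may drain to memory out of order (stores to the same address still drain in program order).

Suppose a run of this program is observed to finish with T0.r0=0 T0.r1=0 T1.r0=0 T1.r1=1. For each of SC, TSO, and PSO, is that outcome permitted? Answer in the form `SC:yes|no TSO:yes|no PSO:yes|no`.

outcome vector order: (T0.r0,T0.r1,T1.r0,T1.r1)
under SC → 0/0/0/0 0/0/0/1 0/0/2/1 0/2/0/0 0/2/0/1 0/2/2/1 2/2/0/0 2/2/0/1 2/2/2/1
under TSO → 0/0/0/0 0/0/0/1 0/0/2/1 0/2/0/0 0/2/0/1 0/2/2/1 2/2/0/0 2/2/0/1 2/2/2/1
under PSO → 0/0/0/0 0/0/0/1 0/0/2/0 0/0/2/1 0/2/0/0 0/2/0/1 0/2/2/0 0/2/2/1 2/2/0/0 2/2/0/1 2/2/2/0 2/2/2/1
target 0/0/0/1 ∈ {SC,TSO,PSO}

SC:yes TSO:yes PSO:yes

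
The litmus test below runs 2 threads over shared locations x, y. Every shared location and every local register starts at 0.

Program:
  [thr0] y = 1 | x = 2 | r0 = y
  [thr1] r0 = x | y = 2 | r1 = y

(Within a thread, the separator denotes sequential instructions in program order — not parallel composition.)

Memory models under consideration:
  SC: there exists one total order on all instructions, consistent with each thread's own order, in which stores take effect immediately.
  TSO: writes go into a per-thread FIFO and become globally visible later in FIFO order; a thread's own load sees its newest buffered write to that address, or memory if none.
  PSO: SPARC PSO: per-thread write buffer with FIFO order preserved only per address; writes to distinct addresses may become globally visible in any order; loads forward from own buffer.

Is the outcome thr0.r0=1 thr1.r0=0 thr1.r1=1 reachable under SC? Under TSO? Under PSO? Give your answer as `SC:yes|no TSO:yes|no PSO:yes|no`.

outcome vector order: (thr0.r0,thr1.r0,thr1.r1)
SC: 5 outcomes — {1/0/1; 1/0/2; 1/2/2; 2/0/2; 2/2/2}
TSO: 5 outcomes — {1/0/1; 1/0/2; 1/2/2; 2/0/2; 2/2/2}
PSO: 6 outcomes — {1/0/1; 1/0/2; 1/2/1; 1/2/2; 2/0/2; 2/2/2}
target 1/0/1 ∈ {SC,TSO,PSO}

SC:yes TSO:yes PSO:yes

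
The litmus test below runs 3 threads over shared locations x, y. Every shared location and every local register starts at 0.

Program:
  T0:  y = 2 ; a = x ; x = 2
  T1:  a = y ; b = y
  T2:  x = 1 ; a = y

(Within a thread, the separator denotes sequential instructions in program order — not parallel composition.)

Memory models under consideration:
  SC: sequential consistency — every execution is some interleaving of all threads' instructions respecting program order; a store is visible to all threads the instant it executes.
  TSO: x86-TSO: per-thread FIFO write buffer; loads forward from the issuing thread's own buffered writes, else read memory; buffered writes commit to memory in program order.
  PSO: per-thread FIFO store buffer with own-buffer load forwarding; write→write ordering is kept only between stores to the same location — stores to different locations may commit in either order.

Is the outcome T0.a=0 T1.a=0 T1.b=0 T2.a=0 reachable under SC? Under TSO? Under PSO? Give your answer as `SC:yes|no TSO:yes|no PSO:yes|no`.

SC:no TSO:yes PSO:yes

outcome vector order: (T0.a,T1.a,T1.b,T2.a)
SC: 9 outcomes — {0002 0022 0222 1000 1002 1020 1022 1220 1222}
TSO: 12 outcomes — {0000 0002 0020 0022 0220 0222 1000 1002 1020 1022 1220 1222}
PSO: 12 outcomes — {0000 0002 0020 0022 0220 0222 1000 1002 1020 1022 1220 1222}
target 0000 ∈ {TSO,PSO}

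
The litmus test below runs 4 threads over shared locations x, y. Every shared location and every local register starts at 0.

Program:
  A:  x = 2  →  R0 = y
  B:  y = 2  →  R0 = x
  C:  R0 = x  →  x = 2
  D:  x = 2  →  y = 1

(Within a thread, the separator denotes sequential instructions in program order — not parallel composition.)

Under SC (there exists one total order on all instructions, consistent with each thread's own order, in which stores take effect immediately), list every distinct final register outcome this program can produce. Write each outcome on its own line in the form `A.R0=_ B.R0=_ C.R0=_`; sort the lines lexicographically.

outcome vector order: (A.R0,B.R0,C.R0)
|SC outcomes| = 10

A.R0=0 B.R0=2 C.R0=0
A.R0=0 B.R0=2 C.R0=2
A.R0=1 B.R0=0 C.R0=0
A.R0=1 B.R0=0 C.R0=2
A.R0=1 B.R0=2 C.R0=0
A.R0=1 B.R0=2 C.R0=2
A.R0=2 B.R0=0 C.R0=0
A.R0=2 B.R0=0 C.R0=2
A.R0=2 B.R0=2 C.R0=0
A.R0=2 B.R0=2 C.R0=2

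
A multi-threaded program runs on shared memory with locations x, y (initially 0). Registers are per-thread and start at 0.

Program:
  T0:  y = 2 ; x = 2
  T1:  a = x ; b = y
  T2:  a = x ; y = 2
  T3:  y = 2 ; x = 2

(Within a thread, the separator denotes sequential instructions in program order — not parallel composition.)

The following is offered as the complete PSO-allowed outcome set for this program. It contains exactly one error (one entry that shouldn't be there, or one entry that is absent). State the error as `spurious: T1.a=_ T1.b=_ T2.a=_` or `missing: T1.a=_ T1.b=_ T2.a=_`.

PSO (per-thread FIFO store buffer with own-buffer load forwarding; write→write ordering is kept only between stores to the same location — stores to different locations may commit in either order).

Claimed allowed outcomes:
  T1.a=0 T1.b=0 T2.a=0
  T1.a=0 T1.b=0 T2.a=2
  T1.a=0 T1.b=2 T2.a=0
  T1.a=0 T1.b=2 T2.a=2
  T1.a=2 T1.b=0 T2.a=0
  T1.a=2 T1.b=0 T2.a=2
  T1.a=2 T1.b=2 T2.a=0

missing: T1.a=2 T1.b=2 T2.a=2

outcome vector order: (T1.a,T1.b,T2.a)
PSO (8): 000 002 020 022 200 202 220 222
PSO∖claimed = {222}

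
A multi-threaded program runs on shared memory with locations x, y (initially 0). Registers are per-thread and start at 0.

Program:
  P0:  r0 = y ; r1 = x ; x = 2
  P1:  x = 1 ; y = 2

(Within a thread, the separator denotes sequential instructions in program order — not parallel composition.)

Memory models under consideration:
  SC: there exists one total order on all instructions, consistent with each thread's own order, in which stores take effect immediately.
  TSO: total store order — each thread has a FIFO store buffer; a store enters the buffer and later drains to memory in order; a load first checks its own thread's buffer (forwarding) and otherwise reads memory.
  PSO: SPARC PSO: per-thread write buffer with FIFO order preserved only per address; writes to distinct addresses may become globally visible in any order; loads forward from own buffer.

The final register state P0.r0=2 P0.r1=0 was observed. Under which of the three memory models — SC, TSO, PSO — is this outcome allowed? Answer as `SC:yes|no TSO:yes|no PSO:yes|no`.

outcome vector order: (P0.r0,P0.r1)
SC: 3 outcomes — {(0,0); (0,1); (2,1)}
TSO: 3 outcomes — {(0,0); (0,1); (2,1)}
PSO: 4 outcomes — {(0,0); (0,1); (2,0); (2,1)}
target (2,0) ∈ {PSO}

SC:no TSO:no PSO:yes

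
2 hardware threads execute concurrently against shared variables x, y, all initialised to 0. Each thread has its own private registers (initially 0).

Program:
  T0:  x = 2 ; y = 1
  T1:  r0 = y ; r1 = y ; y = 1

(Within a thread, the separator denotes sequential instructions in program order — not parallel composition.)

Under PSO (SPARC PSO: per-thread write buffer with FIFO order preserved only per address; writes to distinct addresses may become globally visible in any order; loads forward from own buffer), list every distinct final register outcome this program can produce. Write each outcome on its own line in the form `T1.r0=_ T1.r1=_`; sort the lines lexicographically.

T1.r0=0 T1.r1=0
T1.r0=0 T1.r1=1
T1.r0=1 T1.r1=1

outcome vector order: (T1.r0,T1.r1)
|PSO outcomes| = 3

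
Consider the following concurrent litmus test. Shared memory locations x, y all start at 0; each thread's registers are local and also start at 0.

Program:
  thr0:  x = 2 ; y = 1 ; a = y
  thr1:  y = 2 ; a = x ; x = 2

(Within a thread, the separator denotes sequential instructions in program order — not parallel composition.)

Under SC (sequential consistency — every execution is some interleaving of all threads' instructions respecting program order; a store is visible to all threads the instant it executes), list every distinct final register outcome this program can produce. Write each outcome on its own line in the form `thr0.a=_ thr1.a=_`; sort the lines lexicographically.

outcome vector order: (thr0.a,thr1.a)
|SC outcomes| = 3

thr0.a=1 thr1.a=0
thr0.a=1 thr1.a=2
thr0.a=2 thr1.a=2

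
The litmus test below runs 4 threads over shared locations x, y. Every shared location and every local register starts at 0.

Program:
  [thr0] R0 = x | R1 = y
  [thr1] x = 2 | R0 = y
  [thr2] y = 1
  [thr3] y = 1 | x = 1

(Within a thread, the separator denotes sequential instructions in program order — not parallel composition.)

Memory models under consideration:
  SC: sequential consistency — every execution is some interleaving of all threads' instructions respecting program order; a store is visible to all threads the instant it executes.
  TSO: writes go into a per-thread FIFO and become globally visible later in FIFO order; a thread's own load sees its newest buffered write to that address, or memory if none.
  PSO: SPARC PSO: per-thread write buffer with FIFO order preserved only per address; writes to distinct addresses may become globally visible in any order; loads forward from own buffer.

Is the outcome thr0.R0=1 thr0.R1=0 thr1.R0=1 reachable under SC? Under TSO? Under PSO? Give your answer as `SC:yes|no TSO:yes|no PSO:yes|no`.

outcome vector order: (thr0.R0,thr0.R1,thr1.R0)
under SC → 000, 001, 010, 011, 110, 111, 200, 201, 210, 211
under TSO → 000, 001, 010, 011, 110, 111, 200, 201, 210, 211
under PSO → 000, 001, 010, 011, 100, 101, 110, 111, 200, 201, 210, 211
target 101 ∈ {PSO}

SC:no TSO:no PSO:yes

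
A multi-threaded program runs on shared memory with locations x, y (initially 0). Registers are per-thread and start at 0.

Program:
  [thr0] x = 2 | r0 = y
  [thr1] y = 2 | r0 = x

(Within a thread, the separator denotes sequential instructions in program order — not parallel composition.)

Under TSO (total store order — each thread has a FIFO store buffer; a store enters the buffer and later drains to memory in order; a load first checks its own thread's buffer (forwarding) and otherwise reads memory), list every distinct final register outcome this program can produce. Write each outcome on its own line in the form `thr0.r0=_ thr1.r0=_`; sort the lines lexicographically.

outcome vector order: (thr0.r0,thr1.r0)
|TSO outcomes| = 4

thr0.r0=0 thr1.r0=0
thr0.r0=0 thr1.r0=2
thr0.r0=2 thr1.r0=0
thr0.r0=2 thr1.r0=2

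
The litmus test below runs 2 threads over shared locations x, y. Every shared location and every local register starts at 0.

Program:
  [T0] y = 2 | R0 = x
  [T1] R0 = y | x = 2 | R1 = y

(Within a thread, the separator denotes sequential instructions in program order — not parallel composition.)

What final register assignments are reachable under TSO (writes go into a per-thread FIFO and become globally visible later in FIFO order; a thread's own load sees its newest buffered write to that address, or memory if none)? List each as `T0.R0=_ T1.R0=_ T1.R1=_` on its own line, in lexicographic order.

T0.R0=0 T1.R0=0 T1.R1=0
T0.R0=0 T1.R0=0 T1.R1=2
T0.R0=0 T1.R0=2 T1.R1=2
T0.R0=2 T1.R0=0 T1.R1=0
T0.R0=2 T1.R0=0 T1.R1=2
T0.R0=2 T1.R0=2 T1.R1=2

outcome vector order: (T0.R0,T1.R0,T1.R1)
|TSO outcomes| = 6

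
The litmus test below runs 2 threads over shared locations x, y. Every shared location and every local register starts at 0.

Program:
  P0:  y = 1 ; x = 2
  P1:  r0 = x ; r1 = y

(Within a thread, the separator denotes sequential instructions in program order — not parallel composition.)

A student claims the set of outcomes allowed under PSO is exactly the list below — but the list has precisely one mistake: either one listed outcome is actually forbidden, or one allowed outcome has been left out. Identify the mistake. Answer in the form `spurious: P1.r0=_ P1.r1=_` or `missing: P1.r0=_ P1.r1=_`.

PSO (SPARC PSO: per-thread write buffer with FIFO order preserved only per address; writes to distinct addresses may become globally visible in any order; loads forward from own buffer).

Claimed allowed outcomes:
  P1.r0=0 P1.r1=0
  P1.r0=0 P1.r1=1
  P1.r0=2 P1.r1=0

outcome vector order: (P1.r0,P1.r1)
PSO (4): <0 0>, <0 1>, <2 0>, <2 1>
PSO∖claimed = {<2 1>}

missing: P1.r0=2 P1.r1=1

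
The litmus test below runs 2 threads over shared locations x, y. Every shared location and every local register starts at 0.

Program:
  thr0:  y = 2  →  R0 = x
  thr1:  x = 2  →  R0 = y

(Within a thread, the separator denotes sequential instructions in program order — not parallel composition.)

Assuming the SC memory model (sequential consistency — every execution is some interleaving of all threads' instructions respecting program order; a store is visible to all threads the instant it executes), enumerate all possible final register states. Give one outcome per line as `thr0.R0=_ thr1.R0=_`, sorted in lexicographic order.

thr0.R0=0 thr1.R0=2
thr0.R0=2 thr1.R0=0
thr0.R0=2 thr1.R0=2

outcome vector order: (thr0.R0,thr1.R0)
|SC outcomes| = 3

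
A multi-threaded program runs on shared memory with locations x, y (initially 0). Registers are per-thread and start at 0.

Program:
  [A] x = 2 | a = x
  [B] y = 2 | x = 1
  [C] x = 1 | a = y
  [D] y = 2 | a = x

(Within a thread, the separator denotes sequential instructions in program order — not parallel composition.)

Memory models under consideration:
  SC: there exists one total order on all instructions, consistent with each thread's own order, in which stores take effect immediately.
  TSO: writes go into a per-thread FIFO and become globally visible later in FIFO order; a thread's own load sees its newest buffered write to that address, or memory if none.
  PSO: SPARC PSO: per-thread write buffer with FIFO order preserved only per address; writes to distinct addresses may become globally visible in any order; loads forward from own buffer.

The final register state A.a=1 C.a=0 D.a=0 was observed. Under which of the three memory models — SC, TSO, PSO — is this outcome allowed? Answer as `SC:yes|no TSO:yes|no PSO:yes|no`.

outcome vector order: (A.a,C.a,D.a)
under SC → 1/0/1 1/0/2 1/2/0 1/2/1 1/2/2 2/0/1 2/0/2 2/2/0 2/2/1 2/2/2
under TSO → 1/0/0 1/0/1 1/0/2 1/2/0 1/2/1 1/2/2 2/0/0 2/0/1 2/0/2 2/2/0 2/2/1 2/2/2
under PSO → 1/0/0 1/0/1 1/0/2 1/2/0 1/2/1 1/2/2 2/0/0 2/0/1 2/0/2 2/2/0 2/2/1 2/2/2
target 1/0/0 ∈ {TSO,PSO}

SC:no TSO:yes PSO:yes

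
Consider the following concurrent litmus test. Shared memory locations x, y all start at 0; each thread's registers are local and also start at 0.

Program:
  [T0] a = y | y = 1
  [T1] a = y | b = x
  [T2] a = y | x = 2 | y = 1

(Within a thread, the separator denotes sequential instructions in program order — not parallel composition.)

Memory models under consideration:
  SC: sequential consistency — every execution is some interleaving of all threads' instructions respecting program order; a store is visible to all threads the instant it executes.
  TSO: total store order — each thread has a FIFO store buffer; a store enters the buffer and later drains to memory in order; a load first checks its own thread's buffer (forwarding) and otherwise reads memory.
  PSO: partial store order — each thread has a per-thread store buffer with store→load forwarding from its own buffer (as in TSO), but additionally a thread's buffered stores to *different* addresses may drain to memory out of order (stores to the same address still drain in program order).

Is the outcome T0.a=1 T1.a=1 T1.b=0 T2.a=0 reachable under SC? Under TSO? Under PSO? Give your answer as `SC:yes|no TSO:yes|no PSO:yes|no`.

SC:no TSO:no PSO:yes

outcome vector order: (T0.a,T1.a,T1.b,T2.a)
[SC] allowed = {<0 0 0 0>, <0 0 0 1>, <0 0 2 0>, <0 0 2 1>, <0 1 0 0>, <0 1 0 1>, <0 1 2 0>, <0 1 2 1>, <1 0 0 0>, <1 0 2 0>, <1 1 2 0>}
[TSO] allowed = {<0 0 0 0>, <0 0 0 1>, <0 0 2 0>, <0 0 2 1>, <0 1 0 0>, <0 1 0 1>, <0 1 2 0>, <0 1 2 1>, <1 0 0 0>, <1 0 2 0>, <1 1 2 0>}
[PSO] allowed = {<0 0 0 0>, <0 0 0 1>, <0 0 2 0>, <0 0 2 1>, <0 1 0 0>, <0 1 0 1>, <0 1 2 0>, <0 1 2 1>, <1 0 0 0>, <1 0 2 0>, <1 1 0 0>, <1 1 2 0>}
target <1 1 0 0> ∈ {PSO}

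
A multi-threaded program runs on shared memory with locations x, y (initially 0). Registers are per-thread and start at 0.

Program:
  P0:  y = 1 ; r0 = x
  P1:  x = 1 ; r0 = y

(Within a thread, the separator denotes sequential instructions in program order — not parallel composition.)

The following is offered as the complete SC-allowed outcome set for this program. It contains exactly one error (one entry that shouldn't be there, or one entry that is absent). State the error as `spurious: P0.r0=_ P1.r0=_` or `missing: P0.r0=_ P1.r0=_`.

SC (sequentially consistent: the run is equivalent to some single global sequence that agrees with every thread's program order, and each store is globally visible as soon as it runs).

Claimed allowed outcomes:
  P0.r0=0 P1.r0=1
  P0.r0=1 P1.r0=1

missing: P0.r0=1 P1.r0=0

outcome vector order: (P0.r0,P1.r0)
under SC → <0 1> <1 0> <1 1>
SC∖claimed = {<1 0>}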